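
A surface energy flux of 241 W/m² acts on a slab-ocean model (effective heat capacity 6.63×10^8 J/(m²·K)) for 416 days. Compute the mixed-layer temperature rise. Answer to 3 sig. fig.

13.1 K

Areal heat capacity C = 6.63×10^8 J/(m²·K) (given).
Net heat input Q = F Δt = 241 × (416 days × 86400 s/day) = 8.66×10^9 J/m².
ΔT = Q / C = 8.66×10^9 / 6.63×10^8 = 13.1 K.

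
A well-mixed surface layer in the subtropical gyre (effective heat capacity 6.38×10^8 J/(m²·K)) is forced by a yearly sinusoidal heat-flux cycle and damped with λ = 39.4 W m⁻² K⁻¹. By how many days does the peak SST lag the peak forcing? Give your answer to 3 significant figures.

Areal heat capacity C = 6.38×10^8 J/(m²·K) (given).
ω = 2π / 3.15×10^7 s = 1.99×10^-7 s⁻¹.
Phase lag φ = arctan(Cω/λ) = arctan(127/39.4) = 1.27 rad.
Time lag = φ / ω = 1.27 / 1.99×10^-7 = 6.38×10^6 s = 73.8 days.

73.8 days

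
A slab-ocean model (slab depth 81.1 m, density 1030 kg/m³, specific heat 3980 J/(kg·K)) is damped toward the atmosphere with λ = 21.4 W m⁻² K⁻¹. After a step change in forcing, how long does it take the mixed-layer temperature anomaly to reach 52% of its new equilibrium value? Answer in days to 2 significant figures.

130 days

Areal heat capacity C = ρ c_p D = 1030 × 3980 × 81.1 = 3.32×10^8 J/(m^2 K).
τ = C / λ = 3.32×10^8 / 21.4 = 1.55×10^7 s.
Fraction reached: 1 − e^(−t/τ) = 0.52 ⇒ t = −τ ln(1 − 0.52) = τ × 0.734.
t = 1.14×10^7 s = 132 days.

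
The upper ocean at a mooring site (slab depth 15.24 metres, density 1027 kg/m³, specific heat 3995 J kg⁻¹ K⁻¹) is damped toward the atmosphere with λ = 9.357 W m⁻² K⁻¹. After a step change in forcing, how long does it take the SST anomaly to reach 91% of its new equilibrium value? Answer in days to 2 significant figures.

190 days

Areal heat capacity C = ρ c_p D = 1027 × 3995 × 15.24 = 6.25×10^7 J m⁻² K⁻¹.
τ = C / λ = 6.25×10^7 / 9.357 = 6.68×10^6 s.
Fraction reached: 1 − e^(−t/τ) = 0.91 ⇒ t = −τ ln(1 − 0.91) = τ × 2.41.
t = 1.61×10^7 s = 186 days.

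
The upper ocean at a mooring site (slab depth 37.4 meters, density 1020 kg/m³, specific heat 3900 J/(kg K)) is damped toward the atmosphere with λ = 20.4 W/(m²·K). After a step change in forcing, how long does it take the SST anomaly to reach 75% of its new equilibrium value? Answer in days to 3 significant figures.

117 days

Areal heat capacity C = ρ c_p D = 1020 × 3900 × 37.4 = 1.49×10^8 J m⁻² K⁻¹.
τ = C / λ = 1.49×10^8 / 20.4 = 7.29×10^6 s.
Fraction reached: 1 − e^(−t/τ) = 0.75 ⇒ t = −τ ln(1 − 0.75) = τ × 1.39.
t = 1.01×10^7 s = 117 days.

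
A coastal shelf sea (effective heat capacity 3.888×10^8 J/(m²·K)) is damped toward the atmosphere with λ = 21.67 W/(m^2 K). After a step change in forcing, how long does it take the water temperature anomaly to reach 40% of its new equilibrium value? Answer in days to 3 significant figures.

106 days

Areal heat capacity C = 3.888×10^8 J/(m²·K) (given).
τ = C / λ = 3.89×10^8 / 21.67 = 1.79×10^7 s.
Fraction reached: 1 − e^(−t/τ) = 0.40 ⇒ t = −τ ln(1 − 0.40) = τ × 0.511.
t = 9.17×10^6 s = 106 days.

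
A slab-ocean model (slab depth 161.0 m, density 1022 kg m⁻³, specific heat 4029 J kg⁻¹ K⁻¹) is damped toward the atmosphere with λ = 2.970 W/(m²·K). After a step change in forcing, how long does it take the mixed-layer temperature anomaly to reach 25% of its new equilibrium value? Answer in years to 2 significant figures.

2.0 years

Areal heat capacity C = ρ c_p D = 1022 × 4029 × 161.0 = 6.63×10^8 J/(m^2 K).
τ = C / λ = 6.63×10^8 / 2.970 = 2.23×10^8 s.
Fraction reached: 1 − e^(−t/τ) = 0.25 ⇒ t = −τ ln(1 − 0.25) = τ × 0.288.
t = 6.42×10^7 s = 2.03 years.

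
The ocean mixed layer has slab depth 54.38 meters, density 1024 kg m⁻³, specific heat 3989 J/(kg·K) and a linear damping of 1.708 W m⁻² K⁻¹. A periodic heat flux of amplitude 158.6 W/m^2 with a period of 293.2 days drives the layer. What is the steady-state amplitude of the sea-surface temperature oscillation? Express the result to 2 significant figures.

Areal heat capacity C = ρ c_p D = 1024 × 3989 × 54.38 = 2.22×10^8 J/(m^2 K).
Angular frequency ω = 2π / T = 2π / 2.53×10^7 s = 2.48×10^-7 s⁻¹.
√((Cω)² + λ²) = √((55.1)² + 1.708²) = 55.1 W/(m²·K).
Amplitude A = F₀ / √((Cω)²+λ²) = 158.6 / 55.1 = 2.88 K.

2.9 K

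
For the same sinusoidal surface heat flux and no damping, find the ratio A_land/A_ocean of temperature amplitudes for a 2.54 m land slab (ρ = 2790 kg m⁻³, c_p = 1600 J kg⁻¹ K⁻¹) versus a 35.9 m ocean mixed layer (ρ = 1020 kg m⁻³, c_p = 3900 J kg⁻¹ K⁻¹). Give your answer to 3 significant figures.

12.6

C_ocean = 1020 × 3900 × 35.9 = 1.43×10^8 J/(m²·K).
C_land = 2790 × 1600 × 2.54 = 1.13×10^7 J/(m²·K).
Undamped amplitude ∝ 1/C, so A_land/A_ocean = C_ocean/C_land = 12.6.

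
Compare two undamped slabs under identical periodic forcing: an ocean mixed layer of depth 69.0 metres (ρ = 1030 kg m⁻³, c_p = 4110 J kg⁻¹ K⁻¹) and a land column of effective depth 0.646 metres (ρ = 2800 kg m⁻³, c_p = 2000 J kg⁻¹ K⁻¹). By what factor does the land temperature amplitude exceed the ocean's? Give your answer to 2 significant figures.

81

C_ocean = 1030 × 4110 × 69.0 = 2.92×10^8 J/(m²·K).
C_land = 2800 × 2000 × 0.646 = 3.62×10^6 J/(m²·K).
Undamped amplitude ∝ 1/C, so A_land/A_ocean = C_ocean/C_land = 80.7.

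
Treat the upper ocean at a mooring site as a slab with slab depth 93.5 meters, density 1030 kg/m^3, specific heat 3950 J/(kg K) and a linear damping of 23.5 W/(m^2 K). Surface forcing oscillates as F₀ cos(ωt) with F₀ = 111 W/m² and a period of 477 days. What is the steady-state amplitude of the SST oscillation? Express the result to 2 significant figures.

1.8 K

Areal heat capacity C = ρ c_p D = 1030 × 3950 × 93.5 = 3.80×10^8 J/(m^2 K).
Angular frequency ω = 2π / T = 2π / 4.12×10^7 s = 1.52×10^-7 s⁻¹.
√((Cω)² + λ²) = √((58.0)² + 23.5²) = 62.6 W/(m²·K).
Amplitude A = F₀ / √((Cω)²+λ²) = 111 / 62.6 = 1.77 K.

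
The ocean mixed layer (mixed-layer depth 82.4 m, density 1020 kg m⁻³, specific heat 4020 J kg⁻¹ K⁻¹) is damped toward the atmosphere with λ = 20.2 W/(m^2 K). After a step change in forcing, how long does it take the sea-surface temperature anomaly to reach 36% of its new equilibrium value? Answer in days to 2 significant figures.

86 days

Areal heat capacity C = ρ c_p D = 1020 × 4020 × 82.4 = 3.38×10^8 J/(m²·K).
τ = C / λ = 3.38×10^8 / 20.2 = 1.67×10^7 s.
Fraction reached: 1 − e^(−t/τ) = 0.36 ⇒ t = −τ ln(1 − 0.36) = τ × 0.446.
t = 7.46×10^6 s = 86.4 days.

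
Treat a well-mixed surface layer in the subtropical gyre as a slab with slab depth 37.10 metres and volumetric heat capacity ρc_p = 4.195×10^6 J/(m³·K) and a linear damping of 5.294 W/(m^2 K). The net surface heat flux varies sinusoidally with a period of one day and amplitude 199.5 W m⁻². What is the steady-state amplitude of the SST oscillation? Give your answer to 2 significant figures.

0.018 K

Areal heat capacity C = ρc_p × D = 4.195×10^6 × 37.10 = 1.56×10^8 J m⁻² K⁻¹.
Angular frequency ω = 2π / T = 2π / 86400 s = 7.27×10^-5 s⁻¹.
√((Cω)² + λ²) = √((11300)² + 5.294²) = 11300 W/(m²·K).
Amplitude A = F₀ / √((Cω)²+λ²) = 199.5 / 11300 = 0.0176 K.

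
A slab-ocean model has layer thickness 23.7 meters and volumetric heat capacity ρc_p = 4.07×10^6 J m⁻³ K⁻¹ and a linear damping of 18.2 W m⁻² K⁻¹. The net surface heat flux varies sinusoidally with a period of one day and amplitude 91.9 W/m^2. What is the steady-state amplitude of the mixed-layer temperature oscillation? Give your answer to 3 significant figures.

Areal heat capacity C = ρc_p × D = 4.07×10^6 × 23.7 = 9.65×10^7 J m⁻² K⁻¹.
Angular frequency ω = 2π / T = 2π / 86400 s = 7.27×10^-5 s⁻¹.
√((Cω)² + λ²) = √((7010)² + 18.2²) = 7010 W/(m²·K).
Amplitude A = F₀ / √((Cω)²+λ²) = 91.9 / 7010 = 0.0131 K.

0.0131 K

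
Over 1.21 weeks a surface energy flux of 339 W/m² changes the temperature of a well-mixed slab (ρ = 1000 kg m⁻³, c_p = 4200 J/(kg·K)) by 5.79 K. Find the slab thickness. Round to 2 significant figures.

10 m

Heat input Q = F Δt = 339 × 7.32×10^5 s = 2.48×10^8 J/m².
Required areal heat capacity C = Q / ΔT = 4.28×10^7 J/(m²·K).
Depth D = C / (ρ c_p) = 4.28×10^7 / (1000 × 4200) = 10.2 m.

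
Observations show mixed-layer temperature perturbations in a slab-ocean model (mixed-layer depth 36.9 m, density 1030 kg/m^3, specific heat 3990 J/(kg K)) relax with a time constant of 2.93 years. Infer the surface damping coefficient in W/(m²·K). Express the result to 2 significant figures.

1.6

Areal heat capacity C = ρ c_p D = 1030 × 3990 × 36.9 = 1.52×10^8 J/(m^2 K).
τ = 2.93 years = 9.25×10^7 s.
λ = C / τ = 1.52×10^8 / 9.25×10^7 = 1.64 W/(m²·K).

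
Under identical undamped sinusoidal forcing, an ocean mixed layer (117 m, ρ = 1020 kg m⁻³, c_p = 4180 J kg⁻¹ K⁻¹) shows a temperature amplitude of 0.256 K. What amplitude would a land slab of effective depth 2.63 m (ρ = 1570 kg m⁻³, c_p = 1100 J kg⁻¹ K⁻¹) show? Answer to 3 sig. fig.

28.1 K

C_ocean = 4.99×10^8 J/(m²·K); C_land = 4.54×10^6 J/(m²·K).
A ∝ 1/C ⇒ A_land = A_ocean × C_ocean/C_land = 0.256 × 110 = 28.1 K.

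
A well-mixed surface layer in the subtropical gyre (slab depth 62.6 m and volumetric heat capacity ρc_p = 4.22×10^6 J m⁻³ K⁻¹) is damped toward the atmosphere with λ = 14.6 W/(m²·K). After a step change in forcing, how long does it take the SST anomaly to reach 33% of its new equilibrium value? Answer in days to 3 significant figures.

83.9 days

Areal heat capacity C = ρc_p × D = 4.22×10^6 × 62.6 = 2.64×10^8 J m⁻² K⁻¹.
τ = C / λ = 2.64×10^8 / 14.6 = 1.81×10^7 s.
Fraction reached: 1 − e^(−t/τ) = 0.33 ⇒ t = −τ ln(1 − 0.33) = τ × 0.400.
t = 7.25×10^6 s = 83.9 days.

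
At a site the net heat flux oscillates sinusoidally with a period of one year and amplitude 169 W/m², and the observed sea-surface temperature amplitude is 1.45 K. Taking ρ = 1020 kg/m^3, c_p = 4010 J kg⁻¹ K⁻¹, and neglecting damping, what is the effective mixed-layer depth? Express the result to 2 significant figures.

140 m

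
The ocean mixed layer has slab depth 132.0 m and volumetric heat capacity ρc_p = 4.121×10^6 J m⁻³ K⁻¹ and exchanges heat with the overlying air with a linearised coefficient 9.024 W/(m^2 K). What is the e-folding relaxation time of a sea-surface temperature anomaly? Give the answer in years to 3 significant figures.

Areal heat capacity C = ρc_p × D = 4.121×10^6 × 132.0 = 5.44×10^8 J m⁻² K⁻¹.
Relaxation time τ = C / λ = 5.44×10^8 / 9.024 = 6.03×10^7 s.
In years: 6.03×10^7 s / (3.156×10^7 s/year) = 1.91 years.

1.91 years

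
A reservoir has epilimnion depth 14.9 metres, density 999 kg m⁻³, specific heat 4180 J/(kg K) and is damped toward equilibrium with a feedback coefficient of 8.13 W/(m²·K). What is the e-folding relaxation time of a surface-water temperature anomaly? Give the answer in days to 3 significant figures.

Areal heat capacity C = ρ c_p D = 999 × 4180 × 14.9 = 6.22×10^7 J m⁻² K⁻¹.
Relaxation time τ = C / λ = 6.22×10^7 / 8.13 = 7.65×10^6 s.
In days: 7.65×10^6 s / (86400 s/day) = 88.6 days.

88.6 days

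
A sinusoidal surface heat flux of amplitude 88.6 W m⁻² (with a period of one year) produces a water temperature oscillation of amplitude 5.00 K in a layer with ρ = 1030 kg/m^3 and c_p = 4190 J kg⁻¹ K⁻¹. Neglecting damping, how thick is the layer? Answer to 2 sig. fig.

ω = 2π / 3.15×10^7 s = 1.99×10^-7 s⁻¹.
Required C = F₀ / (A ω) = 88.6 / (5.00 × 1.99×10^-7) = 8.89×10^7 J/(m²·K).
D = C / (ρ c_p) = 8.89×10^7 / (1030 × 4190) = 20.6 m.

21 m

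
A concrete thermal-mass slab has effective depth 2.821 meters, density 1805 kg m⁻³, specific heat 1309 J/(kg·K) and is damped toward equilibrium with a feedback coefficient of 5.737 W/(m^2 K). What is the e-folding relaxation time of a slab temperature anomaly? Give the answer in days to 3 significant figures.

Areal heat capacity C = ρ c_p D = 1805 × 1309 × 2.821 = 6.67×10^6 J/(m^2 K).
Relaxation time τ = C / λ = 6.67×10^6 / 5.737 = 1.16×10^6 s.
In days: 1.16×10^6 s / (86400 s/day) = 13.4 days.

13.4 days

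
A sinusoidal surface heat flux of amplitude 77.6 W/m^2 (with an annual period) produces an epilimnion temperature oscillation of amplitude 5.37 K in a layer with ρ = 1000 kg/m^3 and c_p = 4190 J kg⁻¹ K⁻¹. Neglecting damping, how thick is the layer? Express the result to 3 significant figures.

17.3 m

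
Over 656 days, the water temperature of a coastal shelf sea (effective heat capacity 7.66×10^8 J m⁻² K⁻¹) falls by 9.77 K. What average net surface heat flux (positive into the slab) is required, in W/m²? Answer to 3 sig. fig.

-132

Areal heat capacity C = 7.66×10^8 J m⁻² K⁻¹ (given).
Required heat per unit area: Q = C ΔT = 7.66×10^8 × -9.77 = -7.48×10^9 J/m².
Flux F = Q / Δt = -7.48×10^9 / 5.67×10^7 s = -132 W/m².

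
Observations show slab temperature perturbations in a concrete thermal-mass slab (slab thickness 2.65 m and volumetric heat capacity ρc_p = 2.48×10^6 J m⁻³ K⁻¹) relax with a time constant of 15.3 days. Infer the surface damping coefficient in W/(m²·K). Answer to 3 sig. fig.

Areal heat capacity C = ρc_p × D = 2.48×10^6 × 2.65 = 6.57×10^6 J m⁻² K⁻¹.
τ = 15.3 days = 1.32×10^6 s.
λ = C / τ = 6.57×10^6 / 1.32×10^6 = 4.97 W/(m²·K).

4.97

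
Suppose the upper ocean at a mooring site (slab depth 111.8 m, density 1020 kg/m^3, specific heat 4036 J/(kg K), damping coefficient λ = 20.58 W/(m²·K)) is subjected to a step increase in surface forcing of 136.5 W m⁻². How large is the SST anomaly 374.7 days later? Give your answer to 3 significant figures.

5.07 K

Areal heat capacity C = ρ c_p D = 1020 × 4036 × 111.8 = 4.60×10^8 J/(m²·K).
τ = C / λ = 4.60×10^8 / 20.58 = 2.24×10^7 s.
Equilibrium anomaly ΔT_eq = F / λ = 136.5 / 20.58 = 6.63 K.
t = 374.7 days = 3.24×10^7 s, so t/τ = 1.45.
ΔT(t) = ΔT_eq (1 − e^(−t/τ)) = 6.63 × (1 − e^−1.45) = 5.07 K.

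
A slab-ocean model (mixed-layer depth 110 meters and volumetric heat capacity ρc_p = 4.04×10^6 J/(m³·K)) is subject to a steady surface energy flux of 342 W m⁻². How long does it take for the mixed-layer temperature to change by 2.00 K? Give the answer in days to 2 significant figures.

Areal heat capacity C = ρc_p × D = 4.04×10^6 × 110 = 4.44×10^8 J/(m^2 K).
Time required: Δt = C ΔT / F = 4.44×10^8 × 2.00 / 342 = 2.60×10^6 s.
In days: 2.60×10^6 s / (86400 s/day) = 30.1 days.

30 days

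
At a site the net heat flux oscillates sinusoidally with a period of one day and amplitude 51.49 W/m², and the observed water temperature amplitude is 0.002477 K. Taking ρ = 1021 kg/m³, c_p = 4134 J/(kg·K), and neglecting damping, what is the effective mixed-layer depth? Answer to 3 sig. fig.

ω = 2π / 86400 s = 7.27×10^-5 s⁻¹.
Required C = F₀ / (A ω) = 51.49 / (0.002477 × 7.27×10^-5) = 2.86×10^8 J/(m²·K).
D = C / (ρ c_p) = 2.86×10^8 / (1021 × 4134) = 67.7 m.

67.7 m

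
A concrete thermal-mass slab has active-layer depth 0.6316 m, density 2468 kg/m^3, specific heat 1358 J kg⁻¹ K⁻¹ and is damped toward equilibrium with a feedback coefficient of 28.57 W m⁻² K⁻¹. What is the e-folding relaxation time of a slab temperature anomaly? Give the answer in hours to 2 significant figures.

Areal heat capacity C = ρ c_p D = 2468 × 1358 × 0.6316 = 2.12×10^6 J/(m²·K).
Relaxation time τ = C / λ = 2.12×10^6 / 28.57 = 74100 s.
In hours: 74100 s / (3600 s/hour) = 20.6 hours.

21 hours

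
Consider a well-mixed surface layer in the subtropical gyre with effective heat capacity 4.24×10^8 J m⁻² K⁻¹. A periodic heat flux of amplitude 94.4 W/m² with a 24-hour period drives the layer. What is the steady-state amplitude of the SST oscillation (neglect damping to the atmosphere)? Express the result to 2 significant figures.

0.0031 K

Areal heat capacity C = 4.24×10^8 J m⁻² K⁻¹ (given).
Angular frequency ω = 2π / T = 2π / 86400 s = 7.27×10^-5 s⁻¹.
Cω = 4.24×10^8 × 7.27×10^-5 = 30800 W/(m²·K).
Amplitude A = F₀ / (Cω) = 94.4 / 30800 = 0.00306 K.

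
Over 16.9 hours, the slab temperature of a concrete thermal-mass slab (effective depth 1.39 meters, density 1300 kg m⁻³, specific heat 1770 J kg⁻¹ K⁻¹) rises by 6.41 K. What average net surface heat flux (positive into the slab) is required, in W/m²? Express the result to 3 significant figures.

337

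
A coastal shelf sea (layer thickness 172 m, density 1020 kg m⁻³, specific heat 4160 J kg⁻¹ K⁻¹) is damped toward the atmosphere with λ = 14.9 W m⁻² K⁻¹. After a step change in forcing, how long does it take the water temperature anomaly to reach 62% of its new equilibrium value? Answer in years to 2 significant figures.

1.5 years

Areal heat capacity C = ρ c_p D = 1020 × 4160 × 172 = 7.30×10^8 J/(m²·K).
τ = C / λ = 7.30×10^8 / 14.9 = 4.90×10^7 s.
Fraction reached: 1 − e^(−t/τ) = 0.62 ⇒ t = −τ ln(1 − 0.62) = τ × 0.968.
t = 4.74×10^7 s = 1.50 years.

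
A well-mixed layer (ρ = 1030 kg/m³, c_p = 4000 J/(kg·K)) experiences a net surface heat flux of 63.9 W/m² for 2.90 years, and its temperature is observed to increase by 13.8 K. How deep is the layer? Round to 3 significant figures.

Heat input Q = F Δt = 63.9 × 9.15×10^7 s = 5.85×10^9 J/m².
Required areal heat capacity C = Q / ΔT = 4.24×10^8 J/(m²·K).
Depth D = C / (ρ c_p) = 4.24×10^8 / (1030 × 4000) = 103 m.

103 m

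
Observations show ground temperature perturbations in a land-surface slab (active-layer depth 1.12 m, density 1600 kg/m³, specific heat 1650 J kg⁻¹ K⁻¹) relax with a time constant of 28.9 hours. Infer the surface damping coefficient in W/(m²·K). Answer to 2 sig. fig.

28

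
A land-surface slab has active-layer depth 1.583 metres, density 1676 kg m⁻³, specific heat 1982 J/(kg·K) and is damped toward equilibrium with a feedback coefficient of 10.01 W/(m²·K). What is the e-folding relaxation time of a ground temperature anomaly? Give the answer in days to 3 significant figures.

6.08 days

Areal heat capacity C = ρ c_p D = 1676 × 1982 × 1.583 = 5.26×10^6 J m⁻² K⁻¹.
Relaxation time τ = C / λ = 5.26×10^6 / 10.01 = 5.25×10^5 s.
In days: 5.25×10^5 s / (86400 s/day) = 6.08 days.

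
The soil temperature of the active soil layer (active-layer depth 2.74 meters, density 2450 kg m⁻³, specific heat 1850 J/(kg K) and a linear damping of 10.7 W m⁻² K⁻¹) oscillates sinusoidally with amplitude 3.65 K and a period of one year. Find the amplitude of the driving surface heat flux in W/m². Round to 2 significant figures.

Areal heat capacity C = ρ c_p D = 2450 × 1850 × 2.74 = 1.24×10^7 J/(m^2 K).
ω = 2π / 3.15×10^7 s = 1.99×10^-7 s⁻¹.
√((Cω)² + λ²) = √((2.47)² + 10.7²) = 11.0 W/(m²·K).
F₀ = A × √((Cω)²+λ²) = 3.65 × 11.0 = 40.1 W/m².

40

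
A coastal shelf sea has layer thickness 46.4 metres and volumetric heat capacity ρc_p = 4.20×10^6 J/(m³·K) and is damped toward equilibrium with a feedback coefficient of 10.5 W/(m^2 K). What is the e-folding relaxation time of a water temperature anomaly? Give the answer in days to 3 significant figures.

Areal heat capacity C = ρc_p × D = 4.20×10^6 × 46.4 = 1.95×10^8 J m⁻² K⁻¹.
Relaxation time τ = C / λ = 1.95×10^8 / 10.5 = 1.86×10^7 s.
In days: 1.86×10^7 s / (86400 s/day) = 215 days.

215 days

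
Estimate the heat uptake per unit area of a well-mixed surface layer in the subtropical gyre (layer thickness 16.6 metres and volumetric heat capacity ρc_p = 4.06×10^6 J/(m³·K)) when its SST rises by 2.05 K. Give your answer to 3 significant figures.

1.38×10^8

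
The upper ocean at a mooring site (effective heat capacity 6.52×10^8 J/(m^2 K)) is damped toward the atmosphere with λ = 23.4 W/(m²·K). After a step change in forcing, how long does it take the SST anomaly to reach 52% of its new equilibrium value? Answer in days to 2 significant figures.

240 days

Areal heat capacity C = 6.52×10^8 J/(m^2 K) (given).
τ = C / λ = 6.52×10^8 / 23.4 = 2.79×10^7 s.
Fraction reached: 1 − e^(−t/τ) = 0.52 ⇒ t = −τ ln(1 − 0.52) = τ × 0.734.
t = 2.05×10^7 s = 237 days.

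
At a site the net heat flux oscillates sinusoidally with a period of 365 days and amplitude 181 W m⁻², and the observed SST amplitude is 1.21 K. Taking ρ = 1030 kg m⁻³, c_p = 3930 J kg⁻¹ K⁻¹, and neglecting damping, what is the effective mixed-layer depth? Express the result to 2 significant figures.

190 m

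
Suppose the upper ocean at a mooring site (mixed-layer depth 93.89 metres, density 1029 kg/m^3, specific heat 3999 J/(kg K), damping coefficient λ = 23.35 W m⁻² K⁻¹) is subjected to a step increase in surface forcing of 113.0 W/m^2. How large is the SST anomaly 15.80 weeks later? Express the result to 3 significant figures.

2.12 K

Areal heat capacity C = ρ c_p D = 1029 × 3999 × 93.89 = 3.86×10^8 J/(m^2 K).
τ = C / λ = 3.86×10^8 / 23.35 = 1.65×10^7 s.
Equilibrium anomaly ΔT_eq = F / λ = 113.0 / 23.35 = 4.84 K.
t = 15.80 weeks = 9.56×10^6 s, so t/τ = 0.578.
ΔT(t) = ΔT_eq (1 − e^(−t/τ)) = 4.84 × (1 − e^−0.578) = 2.12 K.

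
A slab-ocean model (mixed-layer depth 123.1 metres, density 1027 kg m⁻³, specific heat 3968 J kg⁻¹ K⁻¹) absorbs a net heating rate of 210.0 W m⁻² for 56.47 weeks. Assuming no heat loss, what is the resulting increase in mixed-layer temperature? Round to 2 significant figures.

Areal heat capacity C = ρ c_p D = 1027 × 3968 × 123.1 = 5.02×10^8 J m⁻² K⁻¹.
Net heat input Q = F Δt = 210.0 × (56.47 weeks × 6.048×10^5 s/week) = 7.17×10^9 J/m².
ΔT = Q / C = 7.17×10^9 / 5.02×10^8 = 14.3 K.

14 K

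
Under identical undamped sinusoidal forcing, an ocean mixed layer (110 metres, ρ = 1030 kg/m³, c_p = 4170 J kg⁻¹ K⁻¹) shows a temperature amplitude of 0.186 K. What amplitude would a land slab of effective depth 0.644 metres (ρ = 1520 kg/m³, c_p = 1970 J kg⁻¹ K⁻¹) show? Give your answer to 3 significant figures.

45.6 K

C_ocean = 4.72×10^8 J/(m²·K); C_land = 1.93×10^6 J/(m²·K).
A ∝ 1/C ⇒ A_land = A_ocean × C_ocean/C_land = 0.186 × 245 = 45.6 K.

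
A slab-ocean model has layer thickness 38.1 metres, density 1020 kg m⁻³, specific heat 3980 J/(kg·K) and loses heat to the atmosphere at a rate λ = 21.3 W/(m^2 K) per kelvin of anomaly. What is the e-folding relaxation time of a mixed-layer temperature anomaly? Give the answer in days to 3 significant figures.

84.0 days

Areal heat capacity C = ρ c_p D = 1020 × 3980 × 38.1 = 1.55×10^8 J/(m²·K).
Relaxation time τ = C / λ = 1.55×10^8 / 21.3 = 7.26×10^6 s.
In days: 7.26×10^6 s / (86400 s/day) = 84.0 days.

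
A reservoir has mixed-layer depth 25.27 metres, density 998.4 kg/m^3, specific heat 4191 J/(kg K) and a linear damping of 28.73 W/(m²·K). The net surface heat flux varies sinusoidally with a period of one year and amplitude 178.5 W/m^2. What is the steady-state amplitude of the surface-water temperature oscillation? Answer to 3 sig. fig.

5.01 K

Areal heat capacity C = ρ c_p D = 998.4 × 4191 × 25.27 = 1.06×10^8 J/(m²·K).
Angular frequency ω = 2π / T = 2π / 3.15×10^7 s = 1.99×10^-7 s⁻¹.
√((Cω)² + λ²) = √((21.1)² + 28.73²) = 35.6 W/(m²·K).
Amplitude A = F₀ / √((Cω)²+λ²) = 178.5 / 35.6 = 5.01 K.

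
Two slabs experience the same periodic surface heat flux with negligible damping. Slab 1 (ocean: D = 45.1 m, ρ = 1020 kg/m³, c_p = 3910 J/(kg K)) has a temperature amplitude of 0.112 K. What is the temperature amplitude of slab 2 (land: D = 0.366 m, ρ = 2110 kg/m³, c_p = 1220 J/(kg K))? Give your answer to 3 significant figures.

C_ocean = 1.80×10^8 J/(m²·K); C_land = 9.42×10^5 J/(m²·K).
A ∝ 1/C ⇒ A_land = A_ocean × C_ocean/C_land = 0.112 × 191 = 21.4 K.

21.4 K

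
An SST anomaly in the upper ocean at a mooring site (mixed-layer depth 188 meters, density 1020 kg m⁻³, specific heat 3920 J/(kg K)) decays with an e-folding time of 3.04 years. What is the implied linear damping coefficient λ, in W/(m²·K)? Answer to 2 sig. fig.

7.8

Areal heat capacity C = ρ c_p D = 1020 × 3920 × 188 = 7.52×10^8 J/(m^2 K).
τ = 3.04 years = 9.59×10^7 s.
λ = C / τ = 7.52×10^8 / 9.59×10^7 = 7.84 W/(m²·K).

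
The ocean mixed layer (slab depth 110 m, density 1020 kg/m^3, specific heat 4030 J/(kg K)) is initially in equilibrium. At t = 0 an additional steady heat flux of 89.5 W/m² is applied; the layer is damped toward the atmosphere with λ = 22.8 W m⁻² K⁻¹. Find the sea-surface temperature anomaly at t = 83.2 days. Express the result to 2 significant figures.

1.2 K

Areal heat capacity C = ρ c_p D = 1020 × 4030 × 110 = 4.52×10^8 J/(m²·K).
τ = C / λ = 4.52×10^8 / 22.8 = 1.98×10^7 s.
Equilibrium anomaly ΔT_eq = F / λ = 89.5 / 22.8 = 3.93 K.
t = 83.2 days = 7.19×10^6 s, so t/τ = 0.362.
ΔT(t) = ΔT_eq (1 − e^(−t/τ)) = 3.93 × (1 − e^−0.362) = 1.19 K.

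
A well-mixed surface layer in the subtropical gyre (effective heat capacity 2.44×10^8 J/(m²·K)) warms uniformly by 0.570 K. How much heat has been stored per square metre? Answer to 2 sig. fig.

1.4×10^8

Areal heat capacity C = 2.44×10^8 J/(m²·K) (given).
ΔQ = C ΔT = 2.44×10^8 × 0.570 = 1.39×10^8 J/m².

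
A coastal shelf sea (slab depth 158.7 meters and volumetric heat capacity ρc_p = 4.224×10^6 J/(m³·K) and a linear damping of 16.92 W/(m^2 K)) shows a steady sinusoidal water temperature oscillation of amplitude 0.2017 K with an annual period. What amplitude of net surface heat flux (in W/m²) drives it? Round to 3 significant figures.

27.2

Areal heat capacity C = ρc_p × D = 4.224×10^6 × 158.7 = 6.70×10^8 J/(m²·K).
ω = 2π / 3.15×10^7 s = 1.99×10^-7 s⁻¹.
√((Cω)² + λ²) = √((134)² + 16.92²) = 135 W/(m²·K).
F₀ = A × √((Cω)²+λ²) = 0.2017 × 135 = 27.2 W/m².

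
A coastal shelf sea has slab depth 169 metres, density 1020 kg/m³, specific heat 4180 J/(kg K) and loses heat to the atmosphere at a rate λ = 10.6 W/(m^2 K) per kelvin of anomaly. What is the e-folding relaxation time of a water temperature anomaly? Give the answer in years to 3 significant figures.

2.15 years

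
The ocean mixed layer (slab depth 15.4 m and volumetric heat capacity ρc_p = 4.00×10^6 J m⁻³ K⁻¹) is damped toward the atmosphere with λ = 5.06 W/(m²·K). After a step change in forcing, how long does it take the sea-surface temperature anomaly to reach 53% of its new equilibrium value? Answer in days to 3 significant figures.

106 days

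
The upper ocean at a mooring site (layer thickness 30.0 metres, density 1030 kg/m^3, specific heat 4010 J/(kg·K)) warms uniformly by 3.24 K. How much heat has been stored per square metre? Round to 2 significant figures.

4.0×10^8

Areal heat capacity C = ρ c_p D = 1030 × 4010 × 30.0 = 1.24×10^8 J/(m^2 K).
ΔQ = C ΔT = 1.24×10^8 × 3.24 = 4.01×10^8 J/m².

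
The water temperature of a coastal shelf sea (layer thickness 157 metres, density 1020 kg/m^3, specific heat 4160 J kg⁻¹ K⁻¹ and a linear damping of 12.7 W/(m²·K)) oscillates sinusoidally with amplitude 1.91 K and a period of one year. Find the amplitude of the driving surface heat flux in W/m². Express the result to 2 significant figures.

Areal heat capacity C = ρ c_p D = 1020 × 4160 × 157 = 6.66×10^8 J/(m^2 K).
ω = 2π / 3.15×10^7 s = 1.99×10^-7 s⁻¹.
√((Cω)² + λ²) = √((133)² + 12.7²) = 133 W/(m²·K).
F₀ = A × √((Cω)²+λ²) = 1.91 × 133 = 255 W/m².

250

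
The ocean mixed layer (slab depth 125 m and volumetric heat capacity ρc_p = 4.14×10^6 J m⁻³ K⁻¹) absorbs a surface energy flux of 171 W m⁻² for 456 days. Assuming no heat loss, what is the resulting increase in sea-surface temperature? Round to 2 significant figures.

13 K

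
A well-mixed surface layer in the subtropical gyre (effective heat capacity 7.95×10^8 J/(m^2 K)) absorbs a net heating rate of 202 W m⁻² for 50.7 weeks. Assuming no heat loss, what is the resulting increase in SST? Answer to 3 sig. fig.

Areal heat capacity C = 7.95×10^8 J/(m^2 K) (given).
Net heat input Q = F Δt = 202 × (50.7 weeks × 6.048×10^5 s/week) = 6.19×10^9 J/m².
ΔT = Q / C = 6.19×10^9 / 7.95×10^8 = 7.79 K.

7.79 K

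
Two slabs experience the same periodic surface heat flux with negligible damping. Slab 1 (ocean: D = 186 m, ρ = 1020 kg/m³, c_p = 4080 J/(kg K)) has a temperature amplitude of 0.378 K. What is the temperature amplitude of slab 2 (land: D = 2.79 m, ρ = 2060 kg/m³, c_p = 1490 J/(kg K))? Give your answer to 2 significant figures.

C_ocean = 7.74×10^8 J/(m²·K); C_land = 8.56×10^6 J/(m²·K).
A ∝ 1/C ⇒ A_land = A_ocean × C_ocean/C_land = 0.378 × 90.4 = 34.2 K.

34 K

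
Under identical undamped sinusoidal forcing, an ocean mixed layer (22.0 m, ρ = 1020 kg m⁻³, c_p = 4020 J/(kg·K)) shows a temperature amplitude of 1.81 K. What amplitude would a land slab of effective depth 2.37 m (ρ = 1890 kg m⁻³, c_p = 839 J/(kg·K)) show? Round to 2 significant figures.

C_ocean = 9.02×10^7 J/(m²·K); C_land = 3.76×10^6 J/(m²·K).
A ∝ 1/C ⇒ A_land = A_ocean × C_ocean/C_land = 1.81 × 24.0 = 43.4 K.

43 K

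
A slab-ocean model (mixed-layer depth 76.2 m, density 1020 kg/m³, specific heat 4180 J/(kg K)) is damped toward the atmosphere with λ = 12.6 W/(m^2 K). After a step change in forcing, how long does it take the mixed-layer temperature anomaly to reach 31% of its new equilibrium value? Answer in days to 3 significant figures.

Areal heat capacity C = ρ c_p D = 1020 × 4180 × 76.2 = 3.25×10^8 J/(m^2 K).
τ = C / λ = 3.25×10^8 / 12.6 = 2.58×10^7 s.
Fraction reached: 1 − e^(−t/τ) = 0.31 ⇒ t = −τ ln(1 − 0.31) = τ × 0.371.
t = 9.57×10^6 s = 111 days.

111 days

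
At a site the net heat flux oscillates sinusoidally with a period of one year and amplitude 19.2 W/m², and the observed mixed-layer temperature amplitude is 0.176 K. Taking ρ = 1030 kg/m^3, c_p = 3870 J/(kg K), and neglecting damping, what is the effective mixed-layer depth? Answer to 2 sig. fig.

ω = 2π / 3.15×10^7 s = 1.99×10^-7 s⁻¹.
Required C = F₀ / (A ω) = 19.2 / (0.176 × 1.99×10^-7) = 5.48×10^8 J/(m²·K).
D = C / (ρ c_p) = 5.48×10^8 / (1030 × 3870) = 137 m.

140 m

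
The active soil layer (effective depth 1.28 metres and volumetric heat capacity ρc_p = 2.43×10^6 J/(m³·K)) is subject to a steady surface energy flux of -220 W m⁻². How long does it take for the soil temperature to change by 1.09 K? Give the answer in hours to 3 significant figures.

Areal heat capacity C = ρc_p × D = 2.43×10^6 × 1.28 = 3.11×10^6 J m⁻² K⁻¹.
Time required: Δt = C ΔT / F = 3.11×10^6 × -1.09 / -220 = 15400 s.
In hours: 15400 s / (3600 s/hour) = 4.28 hours.

4.28 hours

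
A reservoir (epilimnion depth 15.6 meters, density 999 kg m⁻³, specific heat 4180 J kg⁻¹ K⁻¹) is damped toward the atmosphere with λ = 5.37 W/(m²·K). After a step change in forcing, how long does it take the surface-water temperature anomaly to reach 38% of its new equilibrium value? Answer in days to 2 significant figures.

Areal heat capacity C = ρ c_p D = 999 × 4180 × 15.6 = 6.51×10^7 J/(m^2 K).
τ = C / λ = 6.51×10^7 / 5.37 = 1.21×10^7 s.
Fraction reached: 1 − e^(−t/τ) = 0.38 ⇒ t = −τ ln(1 − 0.38) = τ × 0.478.
t = 5.80×10^6 s = 67.1 days.

67 days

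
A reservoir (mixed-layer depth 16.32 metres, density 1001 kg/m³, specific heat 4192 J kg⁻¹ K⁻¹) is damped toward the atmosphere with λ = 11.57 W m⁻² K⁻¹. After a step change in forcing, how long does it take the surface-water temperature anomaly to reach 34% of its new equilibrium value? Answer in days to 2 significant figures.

28 days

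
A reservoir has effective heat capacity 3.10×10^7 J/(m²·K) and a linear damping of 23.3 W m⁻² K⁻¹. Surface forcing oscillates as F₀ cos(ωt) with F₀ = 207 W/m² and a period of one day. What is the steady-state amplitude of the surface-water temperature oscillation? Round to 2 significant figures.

Areal heat capacity C = 3.10×10^7 J/(m²·K) (given).
Angular frequency ω = 2π / T = 2π / 86400 s = 7.27×10^-5 s⁻¹.
√((Cω)² + λ²) = √((2250)² + 23.3²) = 2250 W/(m²·K).
Amplitude A = F₀ / √((Cω)²+λ²) = 207 / 2250 = 0.0918 K.

0.092 K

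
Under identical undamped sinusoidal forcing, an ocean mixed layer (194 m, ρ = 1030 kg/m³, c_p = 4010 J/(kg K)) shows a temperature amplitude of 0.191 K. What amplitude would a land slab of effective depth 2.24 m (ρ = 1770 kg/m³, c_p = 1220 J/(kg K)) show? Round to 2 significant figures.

C_ocean = 8.01×10^8 J/(m²·K); C_land = 4.84×10^6 J/(m²·K).
A ∝ 1/C ⇒ A_land = A_ocean × C_ocean/C_land = 0.191 × 166 = 31.6 K.

32 K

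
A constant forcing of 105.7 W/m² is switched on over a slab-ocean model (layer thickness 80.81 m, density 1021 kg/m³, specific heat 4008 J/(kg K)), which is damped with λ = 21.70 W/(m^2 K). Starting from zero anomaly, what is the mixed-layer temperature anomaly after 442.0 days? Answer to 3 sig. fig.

Areal heat capacity C = ρ c_p D = 1021 × 4008 × 80.81 = 3.31×10^8 J/(m²·K).
τ = C / λ = 3.31×10^8 / 21.70 = 1.52×10^7 s.
Equilibrium anomaly ΔT_eq = F / λ = 105.7 / 21.70 = 4.87 K.
t = 442.0 days = 3.82×10^7 s, so t/τ = 2.51.
ΔT(t) = ΔT_eq (1 − e^(−t/τ)) = 4.87 × (1 − e^−2.51) = 4.47 K.

4.47 K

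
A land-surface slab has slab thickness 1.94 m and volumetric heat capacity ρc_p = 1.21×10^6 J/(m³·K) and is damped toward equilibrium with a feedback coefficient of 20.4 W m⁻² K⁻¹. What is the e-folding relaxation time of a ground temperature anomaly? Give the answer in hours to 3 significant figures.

32.0 hours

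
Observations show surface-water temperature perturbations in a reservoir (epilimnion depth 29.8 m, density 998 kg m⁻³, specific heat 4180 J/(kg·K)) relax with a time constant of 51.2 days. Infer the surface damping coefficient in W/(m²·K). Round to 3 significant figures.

28.1

Areal heat capacity C = ρ c_p D = 998 × 4180 × 29.8 = 1.24×10^8 J/(m^2 K).
τ = 51.2 days = 4.42×10^6 s.
λ = C / τ = 1.24×10^8 / 4.42×10^6 = 28.1 W/(m²·K).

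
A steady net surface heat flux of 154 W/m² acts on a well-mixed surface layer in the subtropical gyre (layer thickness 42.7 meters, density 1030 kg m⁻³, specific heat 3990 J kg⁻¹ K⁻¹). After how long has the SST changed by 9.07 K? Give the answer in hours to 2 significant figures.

2900 hours

Areal heat capacity C = ρ c_p D = 1030 × 3990 × 42.7 = 1.75×10^8 J/(m²·K).
Time required: Δt = C ΔT / F = 1.75×10^8 × 9.07 / 154 = 1.03×10^7 s.
In hours: 1.03×10^7 s / (3600 s/hour) = 2870 hours.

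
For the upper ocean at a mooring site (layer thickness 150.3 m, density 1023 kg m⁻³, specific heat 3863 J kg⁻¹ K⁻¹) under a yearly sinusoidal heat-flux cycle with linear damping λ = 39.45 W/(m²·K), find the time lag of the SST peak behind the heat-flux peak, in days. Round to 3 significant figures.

72.6 days

Areal heat capacity C = ρ c_p D = 1023 × 3863 × 150.3 = 5.94×10^8 J m⁻² K⁻¹.
ω = 2π / 3.15×10^7 s = 1.99×10^-7 s⁻¹.
Phase lag φ = arctan(Cω/λ) = arctan(118/39.45) = 1.25 rad.
Time lag = φ / ω = 1.25 / 1.99×10^-7 = 6.27×10^6 s = 72.6 days.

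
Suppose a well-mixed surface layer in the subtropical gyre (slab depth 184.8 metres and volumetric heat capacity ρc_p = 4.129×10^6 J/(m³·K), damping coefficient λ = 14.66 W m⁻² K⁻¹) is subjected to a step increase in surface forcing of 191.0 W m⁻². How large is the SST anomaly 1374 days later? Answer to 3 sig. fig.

11.7 K

Areal heat capacity C = ρc_p × D = 4.129×10^6 × 184.8 = 7.63×10^8 J/(m²·K).
τ = C / λ = 7.63×10^8 / 14.66 = 5.20×10^7 s.
Equilibrium anomaly ΔT_eq = F / λ = 191.0 / 14.66 = 13.0 K.
t = 1374 days = 1.19×10^8 s, so t/τ = 2.28.
ΔT(t) = ΔT_eq (1 − e^(−t/τ)) = 13.0 × (1 − e^−2.28) = 11.7 K.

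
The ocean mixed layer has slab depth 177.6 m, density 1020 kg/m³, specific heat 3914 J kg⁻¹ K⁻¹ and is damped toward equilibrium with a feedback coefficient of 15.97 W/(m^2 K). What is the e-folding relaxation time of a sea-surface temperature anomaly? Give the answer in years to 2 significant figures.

1.4 years

Areal heat capacity C = ρ c_p D = 1020 × 3914 × 177.6 = 7.09×10^8 J m⁻² K⁻¹.
Relaxation time τ = C / λ = 7.09×10^8 / 15.97 = 4.44×10^7 s.
In years: 4.44×10^7 s / (3.156×10^7 s/year) = 1.41 years.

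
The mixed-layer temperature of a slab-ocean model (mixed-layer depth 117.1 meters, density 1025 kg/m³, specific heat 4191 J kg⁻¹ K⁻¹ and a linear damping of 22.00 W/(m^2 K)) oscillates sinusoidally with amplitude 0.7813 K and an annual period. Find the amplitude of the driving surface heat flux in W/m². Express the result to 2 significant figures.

80

Areal heat capacity C = ρ c_p D = 1025 × 4191 × 117.1 = 5.03×10^8 J m⁻² K⁻¹.
ω = 2π / 3.15×10^7 s = 1.99×10^-7 s⁻¹.
√((Cω)² + λ²) = √((100)² + 22.00²) = 103 W/(m²·K).
F₀ = A × √((Cω)²+λ²) = 0.7813 × 103 = 80.2 W/m².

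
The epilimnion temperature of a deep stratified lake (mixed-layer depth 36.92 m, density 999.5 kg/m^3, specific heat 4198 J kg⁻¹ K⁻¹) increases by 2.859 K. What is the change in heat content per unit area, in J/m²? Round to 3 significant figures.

4.43×10^8

Areal heat capacity C = ρ c_p D = 999.5 × 4198 × 36.92 = 1.55×10^8 J/(m^2 K).
ΔQ = C ΔT = 1.55×10^8 × 2.859 = 4.43×10^8 J/m².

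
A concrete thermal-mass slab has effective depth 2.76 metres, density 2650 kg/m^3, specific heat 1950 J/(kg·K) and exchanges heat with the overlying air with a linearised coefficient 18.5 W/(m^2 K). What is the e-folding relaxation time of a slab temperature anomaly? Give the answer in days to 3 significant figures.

8.92 days

Areal heat capacity C = ρ c_p D = 2650 × 1950 × 2.76 = 1.43×10^7 J m⁻² K⁻¹.
Relaxation time τ = C / λ = 1.43×10^7 / 18.5 = 7.71×10^5 s.
In days: 7.71×10^5 s / (86400 s/day) = 8.92 days.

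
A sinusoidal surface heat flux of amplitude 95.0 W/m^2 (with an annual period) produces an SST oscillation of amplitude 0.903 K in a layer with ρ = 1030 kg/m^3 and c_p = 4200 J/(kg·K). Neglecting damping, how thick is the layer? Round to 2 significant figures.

120 m

ω = 2π / 3.15×10^7 s = 1.99×10^-7 s⁻¹.
Required C = F₀ / (A ω) = 95.0 / (0.903 × 1.99×10^-7) = 5.28×10^8 J/(m²·K).
D = C / (ρ c_p) = 5.28×10^8 / (1030 × 4200) = 122 m.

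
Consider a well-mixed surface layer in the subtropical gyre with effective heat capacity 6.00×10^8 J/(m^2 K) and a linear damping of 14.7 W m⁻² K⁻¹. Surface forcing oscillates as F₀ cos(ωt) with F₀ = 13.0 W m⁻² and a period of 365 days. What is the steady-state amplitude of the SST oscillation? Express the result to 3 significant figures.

0.108 K

Areal heat capacity C = 6.00×10^8 J/(m^2 K) (given).
Angular frequency ω = 2π / T = 2π / 3.15×10^7 s = 1.99×10^-7 s⁻¹.
√((Cω)² + λ²) = √((120)² + 14.7²) = 120 W/(m²·K).
Amplitude A = F₀ / √((Cω)²+λ²) = 13.0 / 120 = 0.108 K.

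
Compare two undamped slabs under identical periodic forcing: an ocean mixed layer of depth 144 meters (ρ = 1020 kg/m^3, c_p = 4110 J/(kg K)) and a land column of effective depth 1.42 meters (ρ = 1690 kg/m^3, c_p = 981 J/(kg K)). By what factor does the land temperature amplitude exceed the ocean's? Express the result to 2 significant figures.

260

C_ocean = 1020 × 4110 × 144 = 6.04×10^8 J/(m²·K).
C_land = 1690 × 981 × 1.42 = 2.35×10^6 J/(m²·K).
Undamped amplitude ∝ 1/C, so A_land/A_ocean = C_ocean/C_land = 256.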